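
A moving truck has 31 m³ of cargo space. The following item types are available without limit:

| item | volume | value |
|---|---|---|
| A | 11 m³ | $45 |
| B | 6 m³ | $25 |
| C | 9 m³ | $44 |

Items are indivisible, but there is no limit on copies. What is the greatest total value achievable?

$138

Best value-per-unit is C at 44/9; filling with it alone gives 3×44 = 132.
Optimal mix: 2×B + 2×C → volume 30, value 138.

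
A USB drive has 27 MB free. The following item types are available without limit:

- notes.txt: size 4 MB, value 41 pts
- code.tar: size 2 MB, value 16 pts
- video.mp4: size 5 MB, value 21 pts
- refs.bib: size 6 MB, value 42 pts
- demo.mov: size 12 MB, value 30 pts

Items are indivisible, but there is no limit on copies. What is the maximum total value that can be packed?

Best value-per-unit is notes.txt at 41/4; filling with it alone gives 6×41 = 246.
Optimal mix: 6×notes.txt + 1×code.tar → size 26, value 262.

262 pts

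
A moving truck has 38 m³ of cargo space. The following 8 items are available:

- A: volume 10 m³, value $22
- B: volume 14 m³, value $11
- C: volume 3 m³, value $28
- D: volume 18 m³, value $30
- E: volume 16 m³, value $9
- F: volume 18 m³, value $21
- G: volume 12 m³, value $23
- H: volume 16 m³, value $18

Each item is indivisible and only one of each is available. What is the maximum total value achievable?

Check high-value combinations within 38 m³:
- C+D+G: volume 3+18+12=33, value 28+30+23=81
- A+C+D: volume 10+3+18=31, value 22+28+30=80
- C+D+H: volume 3+18+16=37, value 28+30+18=76
- A+C+G: volume 10+3+12=25, value 22+28+23=73
Best: $81.

$81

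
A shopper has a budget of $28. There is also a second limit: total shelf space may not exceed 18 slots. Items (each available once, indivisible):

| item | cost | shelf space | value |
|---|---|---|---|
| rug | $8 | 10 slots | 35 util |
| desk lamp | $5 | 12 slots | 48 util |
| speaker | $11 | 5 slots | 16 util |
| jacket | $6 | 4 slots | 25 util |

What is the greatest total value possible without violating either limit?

73 util

Feasible sets respecting both limits:
- desk lamp+jacket: cost 11, shelf space 16, value 73
- desk lamp+speaker: cost 16, shelf space 17, value 64
- rug+jacket: cost 14, shelf space 14, value 60
- rug+speaker: cost 19, shelf space 15, value 51
Best: 73 util.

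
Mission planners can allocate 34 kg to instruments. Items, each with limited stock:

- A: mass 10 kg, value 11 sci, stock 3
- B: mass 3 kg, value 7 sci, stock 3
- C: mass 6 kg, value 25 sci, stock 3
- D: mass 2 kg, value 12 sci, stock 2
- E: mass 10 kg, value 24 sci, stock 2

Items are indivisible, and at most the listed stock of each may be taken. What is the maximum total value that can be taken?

Best selections within mass 34 and stock limits:
- 3×C + 2×D + 1×E: mass 32, value 123
- 3×B + 3×C + 2×D: mass 31, value 120
- 1×B + 3×C + 1×D + 1×E: mass 33, value 118
- 2×B + 3×C + 2×D: mass 28, value 113
Best: 123 sci.

123 sci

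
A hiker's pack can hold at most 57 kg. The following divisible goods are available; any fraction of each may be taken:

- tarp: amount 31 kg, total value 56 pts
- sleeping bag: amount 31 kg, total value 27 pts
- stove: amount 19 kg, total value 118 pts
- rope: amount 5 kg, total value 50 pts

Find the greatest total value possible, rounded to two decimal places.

225.74

Take in order of value per unit:
- rope (50/5 per unit): all 5 → value 50, running total 50.00
- stove (118/19 per unit): all 19 → value 118, running total 168.00
- tarp (56/31 per unit): all 31 → value 56, running total 224.00
- sleeping bag (27/31 per unit): 2 of 31 → value 2×27/31 = 1.7419, running total 225.74
Total 225.74.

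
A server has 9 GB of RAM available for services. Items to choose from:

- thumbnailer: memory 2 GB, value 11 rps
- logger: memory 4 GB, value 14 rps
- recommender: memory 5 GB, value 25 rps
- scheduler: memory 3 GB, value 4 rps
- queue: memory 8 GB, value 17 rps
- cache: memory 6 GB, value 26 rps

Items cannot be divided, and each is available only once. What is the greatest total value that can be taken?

Check high-value combinations within 9 GB:
- logger+recommender: memory 4+5=9, value 14+25=39
- thumbnailer+cache: memory 2+6=8, value 11+26=37
- thumbnailer+recommender: memory 2+5=7, value 11+25=36
- scheduler+cache: memory 3+6=9, value 4+26=30
Best: 39 rps.

39 rps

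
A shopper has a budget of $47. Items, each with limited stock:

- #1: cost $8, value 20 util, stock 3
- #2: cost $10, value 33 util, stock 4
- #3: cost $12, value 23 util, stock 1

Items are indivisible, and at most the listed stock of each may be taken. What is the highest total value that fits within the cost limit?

139 util

Best selections within cost 47 and stock limits:
- 2×#1 + 3×#2: cost 46, value 139
- 4×#2: cost 40, value 132
- 3×#1 + 2×#2: cost 44, value 126
- 3×#2 + 1×#3: cost 42, value 122
Best: 139 util.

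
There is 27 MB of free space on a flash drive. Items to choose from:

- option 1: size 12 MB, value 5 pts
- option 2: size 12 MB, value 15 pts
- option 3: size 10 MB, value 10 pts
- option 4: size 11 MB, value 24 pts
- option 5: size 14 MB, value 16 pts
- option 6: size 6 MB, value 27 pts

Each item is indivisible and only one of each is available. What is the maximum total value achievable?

Check high-value combinations within 27 MB:
- option 3+option 4+option 6: size 10+11+6=27, value 10+24+27=61
- option 4+option 6: size 11+6=17, value 24+27=51
- option 5+option 6: size 14+6=20, value 16+27=43
- option 2+option 6: size 12+6=18, value 15+27=42
- option 4+option 5: size 11+14=25, value 24+16=40
Best: 61 pts.

61 pts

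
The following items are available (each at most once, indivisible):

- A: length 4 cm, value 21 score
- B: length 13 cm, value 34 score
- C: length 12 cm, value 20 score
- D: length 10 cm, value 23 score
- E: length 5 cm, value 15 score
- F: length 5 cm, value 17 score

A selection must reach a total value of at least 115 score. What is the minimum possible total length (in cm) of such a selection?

44

Subsets with value ≥ 115, sorted by total length:
- A+B+C+D+F: length 44, value 115
- A+B+C+D+E+F: length 49, value 130
Minimum length: 44 cm.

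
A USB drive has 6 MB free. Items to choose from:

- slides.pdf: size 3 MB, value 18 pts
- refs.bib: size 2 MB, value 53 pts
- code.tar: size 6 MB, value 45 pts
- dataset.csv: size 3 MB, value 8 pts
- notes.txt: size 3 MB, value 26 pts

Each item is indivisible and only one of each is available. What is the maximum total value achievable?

79 pts

Check high-value combinations within 6 MB:
- refs.bib+notes.txt: size 2+3=5, value 53+26=79
- slides.pdf+refs.bib: size 3+2=5, value 18+53=71
- refs.bib+dataset.csv: size 2+3=5, value 53+8=61
- refs.bib: size 2, value 53
- code.tar: size 6, value 45
Best: 79 pts.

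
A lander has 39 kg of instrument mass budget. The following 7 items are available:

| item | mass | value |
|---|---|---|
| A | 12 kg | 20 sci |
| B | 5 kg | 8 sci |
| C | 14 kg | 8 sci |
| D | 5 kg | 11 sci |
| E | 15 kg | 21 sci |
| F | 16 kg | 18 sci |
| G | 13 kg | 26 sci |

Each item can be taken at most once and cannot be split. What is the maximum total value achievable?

66 sci

Check high-value combinations within 39 kg:
- B+D+E+G: mass 5+5+15+13=38, value 8+11+21+26=66
- A+B+D+G: mass 12+5+5+13=35, value 20+8+11+26=65
- B+D+F+G: mass 5+5+16+13=39, value 8+11+18+26=63
- A+B+D+E: mass 12+5+5+15=37, value 20+8+11+21=60
- D+E+G: mass 5+15+13=33, value 11+21+26=58
Best: 66 sci.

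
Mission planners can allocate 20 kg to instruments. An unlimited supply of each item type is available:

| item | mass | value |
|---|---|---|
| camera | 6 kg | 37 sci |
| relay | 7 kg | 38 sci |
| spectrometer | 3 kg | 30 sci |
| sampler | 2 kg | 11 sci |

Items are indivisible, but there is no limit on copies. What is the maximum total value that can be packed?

191 sci

Best value-per-unit is spectrometer at 30/3; filling with it alone gives 6×30 = 180.
Optimal mix: 6×spectrometer + 1×sampler → mass 20, value 191.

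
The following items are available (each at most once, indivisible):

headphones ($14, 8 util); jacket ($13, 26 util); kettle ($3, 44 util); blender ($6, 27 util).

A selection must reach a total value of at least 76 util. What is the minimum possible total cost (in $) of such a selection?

22

Subsets with value ≥ 76, sorted by total cost:
- jacket+kettle+blender: cost 22, value 97
- headphones+kettle+blender: cost 23, value 79
- headphones+jacket+kettle: cost 30, value 78
Minimum cost: 22 $.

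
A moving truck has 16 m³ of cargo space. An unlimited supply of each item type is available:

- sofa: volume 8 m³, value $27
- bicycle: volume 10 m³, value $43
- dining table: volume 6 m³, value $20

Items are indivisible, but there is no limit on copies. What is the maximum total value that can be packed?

$63

Best value-per-unit is bicycle at 43/10; filling with it alone gives 1×43 = 43.
Optimal mix: 1×bicycle + 1×dining table → volume 16, value 63.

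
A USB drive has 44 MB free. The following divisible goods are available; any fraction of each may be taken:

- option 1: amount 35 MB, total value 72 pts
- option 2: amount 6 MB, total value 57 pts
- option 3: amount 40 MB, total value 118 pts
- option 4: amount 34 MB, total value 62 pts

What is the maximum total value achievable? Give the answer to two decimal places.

Take in order of value per unit:
- option 2 (57/6 per unit): all 6 → value 57, running total 57.00
- option 3 (118/40 per unit): 38 of 40 → value 38×118/40 = 112.1000, running total 169.10
Total 169.10.

169.10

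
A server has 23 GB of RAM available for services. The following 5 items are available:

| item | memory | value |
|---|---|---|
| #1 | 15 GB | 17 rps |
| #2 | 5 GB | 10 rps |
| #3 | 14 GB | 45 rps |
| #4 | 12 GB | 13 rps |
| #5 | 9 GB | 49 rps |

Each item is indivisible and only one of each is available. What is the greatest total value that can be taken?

94 rps

Check high-value combinations within 23 GB:
- #3+#5: memory 14+9=23, value 45+49=94
- #4+#5: memory 12+9=21, value 13+49=62
- #2+#5: memory 5+9=14, value 10+49=59
Best: 94 rps.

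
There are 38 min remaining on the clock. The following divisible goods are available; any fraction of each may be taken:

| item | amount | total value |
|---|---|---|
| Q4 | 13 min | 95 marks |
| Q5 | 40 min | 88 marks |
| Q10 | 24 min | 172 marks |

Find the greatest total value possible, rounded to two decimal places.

269.20

Take in order of value per unit:
- Q4 (95/13 per unit): all 13 → value 95, running total 95.00
- Q10 (172/24 per unit): all 24 → value 172, running total 267.00
- Q5 (88/40 per unit): 1 of 40 → value 1×88/40 = 2.2000, running total 269.20
Total 269.20.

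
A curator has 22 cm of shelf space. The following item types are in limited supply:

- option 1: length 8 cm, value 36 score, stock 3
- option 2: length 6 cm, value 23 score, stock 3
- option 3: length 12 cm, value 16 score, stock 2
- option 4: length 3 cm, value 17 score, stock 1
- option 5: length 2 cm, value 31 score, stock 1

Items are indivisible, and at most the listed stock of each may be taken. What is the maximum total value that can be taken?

120 score

Best selections within length 22 and stock limits:
- 2×option 1 + 1×option 4 + 1×option 5: length 21, value 120
- 1×option 1 + 2×option 2 + 1×option 5: length 22, value 113
- 1×option 1 + 1×option 2 + 1×option 4 + 1×option 5: length 19, value 107
Best: 120 score.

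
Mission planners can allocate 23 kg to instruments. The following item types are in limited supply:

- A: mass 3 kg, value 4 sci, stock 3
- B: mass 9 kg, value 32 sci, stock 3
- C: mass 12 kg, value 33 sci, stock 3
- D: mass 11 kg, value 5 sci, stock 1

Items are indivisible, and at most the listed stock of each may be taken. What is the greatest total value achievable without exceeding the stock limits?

68 sci

Best selections within mass 23 and stock limits:
- 1×A + 2×B: mass 21, value 68
- 1×B + 1×C: mass 21, value 65
Best: 68 sci.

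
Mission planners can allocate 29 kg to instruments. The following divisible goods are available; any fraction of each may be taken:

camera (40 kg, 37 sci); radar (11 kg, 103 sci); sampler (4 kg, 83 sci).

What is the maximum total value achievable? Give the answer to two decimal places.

Take in order of value per unit:
- sampler (83/4 per unit): all 4 → value 83, running total 83.00
- radar (103/11 per unit): all 11 → value 103, running total 186.00
- camera (37/40 per unit): 14 of 40 → value 14×37/40 = 12.9500, running total 198.95
Total 198.95.

198.95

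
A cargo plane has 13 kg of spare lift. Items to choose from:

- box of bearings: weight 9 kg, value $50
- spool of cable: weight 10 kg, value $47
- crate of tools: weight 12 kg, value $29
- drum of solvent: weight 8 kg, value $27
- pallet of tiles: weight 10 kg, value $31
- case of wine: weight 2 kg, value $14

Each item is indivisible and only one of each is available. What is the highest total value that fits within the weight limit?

$64

Check high-value combinations within 13 kg:
- box of bearings+case of wine: weight 9+2=11, value 50+14=64
- spool of cable+case of wine: weight 10+2=12, value 47+14=61
- box of bearings: weight 9, value 50
Best: $64.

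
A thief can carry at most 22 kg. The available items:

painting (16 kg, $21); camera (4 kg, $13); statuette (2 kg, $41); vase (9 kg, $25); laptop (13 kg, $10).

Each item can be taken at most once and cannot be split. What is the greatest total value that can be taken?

$79

Check high-value combinations within 22 kg:
- camera+statuette+vase: weight 4+2+9=15, value 13+41+25=79
- painting+camera+statuette: weight 16+4+2=22, value 21+13+41=75
- statuette+vase: weight 2+9=11, value 41+25=66
- camera+statuette+laptop: weight 4+2+13=19, value 13+41+10=64
Best: $79.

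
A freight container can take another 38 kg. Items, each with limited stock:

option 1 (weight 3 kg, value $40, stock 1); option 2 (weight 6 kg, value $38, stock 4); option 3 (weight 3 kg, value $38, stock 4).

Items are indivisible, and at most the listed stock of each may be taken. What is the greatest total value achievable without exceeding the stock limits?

Best selections within weight 38 and stock limits:
- 1×option 1 + 3×option 2 + 4×option 3: weight 33, value 306
- 1×option 1 + 4×option 2 + 3×option 3: weight 36, value 306
Best: $306.

$306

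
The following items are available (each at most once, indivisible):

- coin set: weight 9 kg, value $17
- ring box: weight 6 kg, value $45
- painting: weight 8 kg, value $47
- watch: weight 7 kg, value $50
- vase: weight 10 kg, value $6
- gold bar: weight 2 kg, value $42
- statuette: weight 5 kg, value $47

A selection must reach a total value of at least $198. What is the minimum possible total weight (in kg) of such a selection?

Subsets with value ≥ 198, sorted by total weight:
- ring box+painting+watch+gold bar+statuette: weight 28, value 231
- coin set+ring box+watch+gold bar+statuette: weight 29, value 201
- coin set+ring box+painting+gold bar+statuette: weight 30, value 198
- coin set+painting+watch+gold bar+statuette: weight 31, value 203
Minimum weight: 28 kg.

28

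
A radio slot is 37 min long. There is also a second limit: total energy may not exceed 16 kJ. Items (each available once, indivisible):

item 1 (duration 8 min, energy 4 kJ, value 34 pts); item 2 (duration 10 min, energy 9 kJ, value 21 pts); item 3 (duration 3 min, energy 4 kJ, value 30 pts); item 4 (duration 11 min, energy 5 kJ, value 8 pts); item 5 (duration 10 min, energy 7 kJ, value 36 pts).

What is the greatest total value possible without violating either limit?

Feasible sets respecting both limits:
- item 1+item 3+item 5: duration 21, energy 15, value 100
- item 1+item 4+item 5: duration 29, energy 16, value 78
- item 3+item 4+item 5: duration 24, energy 16, value 74
- item 1+item 3+item 4: duration 22, energy 13, value 72
Best: 100 pts.

100 pts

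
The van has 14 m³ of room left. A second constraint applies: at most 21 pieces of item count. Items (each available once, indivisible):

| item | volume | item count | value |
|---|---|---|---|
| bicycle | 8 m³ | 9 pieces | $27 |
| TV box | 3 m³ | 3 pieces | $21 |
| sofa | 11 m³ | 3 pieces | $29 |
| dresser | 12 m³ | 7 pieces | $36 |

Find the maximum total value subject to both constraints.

Feasible sets respecting both limits:
- TV box+sofa: volume 14, item count 6, value 50
- bicycle+TV box: volume 11, item count 12, value 48
- dresser: volume 12, item count 7, value 36
Best: $50.

$50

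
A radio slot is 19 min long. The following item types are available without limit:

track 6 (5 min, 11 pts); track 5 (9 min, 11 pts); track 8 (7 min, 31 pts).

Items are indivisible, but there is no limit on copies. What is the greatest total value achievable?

73 pts

Best value-per-unit is track 8 at 31/7; filling with it alone gives 2×31 = 62.
Optimal mix: 1×track 6 + 2×track 8 → duration 19, value 73.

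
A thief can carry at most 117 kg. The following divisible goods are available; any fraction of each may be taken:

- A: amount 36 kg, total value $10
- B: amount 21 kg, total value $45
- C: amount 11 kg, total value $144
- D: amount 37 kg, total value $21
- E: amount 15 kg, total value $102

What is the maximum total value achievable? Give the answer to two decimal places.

Take in order of value per unit:
- C (144/11 per unit): all 11 → value 144, running total 144.00
- E (102/15 per unit): all 15 → value 102, running total 246.00
- B (45/21 per unit): all 21 → value 45, running total 291.00
- D (21/37 per unit): all 37 → value 21, running total 312.00
- A (10/36 per unit): 33 of 36 → value 33×10/36 = 9.1667, running total 321.17
Total 321.17.

321.17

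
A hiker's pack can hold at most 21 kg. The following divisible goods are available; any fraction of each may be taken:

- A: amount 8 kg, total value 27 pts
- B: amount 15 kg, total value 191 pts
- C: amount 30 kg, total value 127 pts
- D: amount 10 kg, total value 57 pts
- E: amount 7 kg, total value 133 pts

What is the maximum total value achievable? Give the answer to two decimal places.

311.27

Take in order of value per unit:
- E (133/7 per unit): all 7 → value 133, running total 133.00
- B (191/15 per unit): 14 of 15 → value 14×191/15 = 178.2667, running total 311.27
Total 311.27.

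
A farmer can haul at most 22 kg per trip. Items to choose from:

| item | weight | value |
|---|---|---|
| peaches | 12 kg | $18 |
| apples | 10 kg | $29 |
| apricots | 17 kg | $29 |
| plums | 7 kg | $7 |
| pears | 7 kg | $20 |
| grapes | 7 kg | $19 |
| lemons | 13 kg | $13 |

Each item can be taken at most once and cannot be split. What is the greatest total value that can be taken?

$49

Check high-value combinations within 22 kg:
- apples+pears: weight 10+7=17, value 29+20=49
- apples+grapes: weight 10+7=17, value 29+19=48
- peaches+apples: weight 12+10=22, value 18+29=47
- plums+pears+grapes: weight 7+7+7=21, value 7+20+19=46
- pears+grapes: weight 7+7=14, value 20+19=39
Best: $49.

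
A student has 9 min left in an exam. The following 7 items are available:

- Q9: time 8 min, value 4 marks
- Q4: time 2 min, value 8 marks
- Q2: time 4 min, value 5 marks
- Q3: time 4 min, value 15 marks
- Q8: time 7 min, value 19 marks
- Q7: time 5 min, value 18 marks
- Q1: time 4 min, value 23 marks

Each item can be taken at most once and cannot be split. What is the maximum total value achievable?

41 marks

Check high-value combinations within 9 min:
- Q7+Q1: time 5+4=9, value 18+23=41
- Q3+Q1: time 4+4=8, value 15+23=38
- Q3+Q7: time 4+5=9, value 15+18=33
Best: 41 marks.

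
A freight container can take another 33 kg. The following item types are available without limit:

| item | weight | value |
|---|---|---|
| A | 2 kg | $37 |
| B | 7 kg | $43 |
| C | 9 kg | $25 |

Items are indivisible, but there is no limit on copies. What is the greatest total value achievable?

$592

Best value-per-unit is A at 37/2, and filling with it alone uses weight 16×2=32. No mix of the others beats 16×37 = 592.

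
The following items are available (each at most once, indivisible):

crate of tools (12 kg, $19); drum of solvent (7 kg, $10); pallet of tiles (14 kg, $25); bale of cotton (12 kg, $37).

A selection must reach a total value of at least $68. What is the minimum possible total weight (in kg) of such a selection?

Subsets with value ≥ 68, sorted by total weight:
- drum of solvent+pallet of tiles+bale of cotton: weight 33, value 72
- crate of tools+pallet of tiles+bale of cotton: weight 38, value 81
Minimum weight: 33 kg.

33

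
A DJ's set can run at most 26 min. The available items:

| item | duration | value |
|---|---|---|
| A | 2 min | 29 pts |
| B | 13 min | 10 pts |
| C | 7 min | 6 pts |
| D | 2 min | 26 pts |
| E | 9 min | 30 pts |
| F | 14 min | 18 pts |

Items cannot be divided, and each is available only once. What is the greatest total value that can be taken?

95 pts

Check high-value combinations within 26 min:
- A+B+D+E: duration 2+13+2+9=26, value 29+10+26+30=95
- A+C+D+E: duration 2+7+2+9=20, value 29+6+26+30=91
- A+D+E: duration 2+2+9=13, value 29+26+30=85
- A+C+D+F: duration 2+7+2+14=25, value 29+6+26+18=79
- A+E+F: duration 2+9+14=25, value 29+30+18=77
Best: 95 pts.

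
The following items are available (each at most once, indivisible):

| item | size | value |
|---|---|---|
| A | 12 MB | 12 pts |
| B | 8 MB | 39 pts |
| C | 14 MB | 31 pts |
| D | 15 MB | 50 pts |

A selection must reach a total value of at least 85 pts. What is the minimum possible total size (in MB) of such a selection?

23

Subsets with value ≥ 85, sorted by total size:
- B+D: size 23, value 89
- A+B+D: size 35, value 101
- B+C+D: size 37, value 120
- A+C+D: size 41, value 93
Minimum size: 23 MB.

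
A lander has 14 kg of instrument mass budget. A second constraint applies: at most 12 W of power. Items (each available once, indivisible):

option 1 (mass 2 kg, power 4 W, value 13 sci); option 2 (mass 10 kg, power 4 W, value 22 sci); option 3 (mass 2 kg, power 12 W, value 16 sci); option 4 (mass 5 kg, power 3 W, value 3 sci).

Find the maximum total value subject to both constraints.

Feasible sets respecting both limits:
- option 1+option 2: mass 12, power 8, value 35
- option 2: mass 10, power 4, value 22
- option 3: mass 2, power 12, value 16
- option 1+option 4: mass 7, power 7, value 16
Best: 35 sci.

35 sci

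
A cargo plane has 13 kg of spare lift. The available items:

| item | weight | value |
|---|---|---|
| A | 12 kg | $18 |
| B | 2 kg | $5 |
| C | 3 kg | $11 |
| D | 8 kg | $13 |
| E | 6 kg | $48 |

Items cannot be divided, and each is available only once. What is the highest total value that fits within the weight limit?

Check high-value combinations within 13 kg:
- B+C+E: weight 2+3+6=11, value 5+11+48=64
- C+E: weight 3+6=9, value 11+48=59
- B+E: weight 2+6=8, value 5+48=53
Best: $64.

$64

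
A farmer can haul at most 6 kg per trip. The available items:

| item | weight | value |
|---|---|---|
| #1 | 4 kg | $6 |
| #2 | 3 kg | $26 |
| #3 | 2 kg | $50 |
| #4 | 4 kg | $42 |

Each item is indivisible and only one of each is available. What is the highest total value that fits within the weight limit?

$92

Check high-value combinations within 6 kg:
- #3+#4: weight 2+4=6, value 50+42=92
- #2+#3: weight 3+2=5, value 26+50=76
- #1+#3: weight 4+2=6, value 6+50=56
- #3: weight 2, value 50
- #4: weight 4, value 42
Best: $92.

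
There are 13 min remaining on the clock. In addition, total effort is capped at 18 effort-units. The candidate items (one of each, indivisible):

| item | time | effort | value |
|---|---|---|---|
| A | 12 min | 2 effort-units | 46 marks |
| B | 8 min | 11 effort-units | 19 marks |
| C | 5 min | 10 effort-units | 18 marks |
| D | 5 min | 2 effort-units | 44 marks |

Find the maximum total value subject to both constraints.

Feasible sets respecting both limits:
- B+D: time 13, effort 13, value 63
- C+D: time 10, effort 12, value 62
- A: time 12, effort 2, value 46
Best: 63 marks.

63 marks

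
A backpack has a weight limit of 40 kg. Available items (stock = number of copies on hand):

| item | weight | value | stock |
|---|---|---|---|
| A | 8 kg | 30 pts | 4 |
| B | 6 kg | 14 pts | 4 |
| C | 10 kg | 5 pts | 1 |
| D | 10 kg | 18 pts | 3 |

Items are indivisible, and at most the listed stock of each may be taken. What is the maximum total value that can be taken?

Best selections within weight 40 and stock limits:
- 4×A + 1×B: weight 38, value 134
- 3×A + 1×B + 1×D: weight 40, value 122
- 4×A: weight 32, value 120
- 3×A + 2×B: weight 36, value 118
Best: 134 pts.

134 pts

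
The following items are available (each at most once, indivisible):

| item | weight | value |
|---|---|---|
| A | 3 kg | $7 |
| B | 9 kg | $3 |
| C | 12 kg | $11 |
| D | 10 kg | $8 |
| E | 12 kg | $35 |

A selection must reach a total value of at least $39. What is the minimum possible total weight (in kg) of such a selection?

15

Subsets with value ≥ 39, sorted by total weight:
- A+E: weight 15, value 42
- D+E: weight 22, value 43
- C+E: weight 24, value 46
Minimum weight: 15 kg.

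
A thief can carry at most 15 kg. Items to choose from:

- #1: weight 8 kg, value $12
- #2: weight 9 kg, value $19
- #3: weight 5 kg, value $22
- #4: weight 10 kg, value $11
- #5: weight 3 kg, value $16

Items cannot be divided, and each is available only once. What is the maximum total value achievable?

$41

Check high-value combinations within 15 kg:
- #2+#3: weight 9+5=14, value 19+22=41
- #3+#5: weight 5+3=8, value 22+16=38
- #2+#5: weight 9+3=12, value 19+16=35
- #1+#3: weight 8+5=13, value 12+22=34
Best: $41.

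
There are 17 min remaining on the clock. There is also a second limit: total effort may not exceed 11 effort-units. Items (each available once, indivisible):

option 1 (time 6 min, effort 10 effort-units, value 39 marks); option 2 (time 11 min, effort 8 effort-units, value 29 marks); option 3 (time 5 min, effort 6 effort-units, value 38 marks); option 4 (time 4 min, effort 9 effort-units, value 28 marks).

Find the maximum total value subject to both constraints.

39 marks

Feasible sets respecting both limits:
- option 1: time 6, effort 10, value 39
- option 3: time 5, effort 6, value 38
- option 2: time 11, effort 8, value 29
Best: 39 marks.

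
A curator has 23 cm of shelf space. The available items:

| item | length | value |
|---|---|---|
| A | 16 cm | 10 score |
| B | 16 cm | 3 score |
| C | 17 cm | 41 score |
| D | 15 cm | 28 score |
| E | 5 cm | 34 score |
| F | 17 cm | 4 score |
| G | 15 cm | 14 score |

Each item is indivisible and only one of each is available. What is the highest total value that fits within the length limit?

75 score

Check high-value combinations within 23 cm:
- C+E: length 17+5=22, value 41+34=75
- D+E: length 15+5=20, value 28+34=62
- E+G: length 5+15=20, value 34+14=48
- A+E: length 16+5=21, value 10+34=44
- C: length 17, value 41
Best: 75 score.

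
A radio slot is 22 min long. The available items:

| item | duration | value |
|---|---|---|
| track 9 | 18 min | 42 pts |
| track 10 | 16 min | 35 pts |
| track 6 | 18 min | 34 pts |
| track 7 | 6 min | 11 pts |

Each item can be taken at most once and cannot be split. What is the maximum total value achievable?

46 pts

Check high-value combinations within 22 min:
- track 10+track 7: duration 16+6=22, value 35+11=46
- track 9: duration 18, value 42
- track 10: duration 16, value 35
- track 6: duration 18, value 34
Best: 46 pts.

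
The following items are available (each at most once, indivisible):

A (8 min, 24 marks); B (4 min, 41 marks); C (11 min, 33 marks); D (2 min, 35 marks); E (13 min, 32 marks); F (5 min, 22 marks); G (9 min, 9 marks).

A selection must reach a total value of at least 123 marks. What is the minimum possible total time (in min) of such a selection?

22

Subsets with value ≥ 123, sorted by total time:
- B+C+D+F: time 22, value 131
- B+D+E+F: time 24, value 130
- A+B+C+D: time 25, value 133
- A+B+D+E: time 27, value 132
Minimum time: 22 min.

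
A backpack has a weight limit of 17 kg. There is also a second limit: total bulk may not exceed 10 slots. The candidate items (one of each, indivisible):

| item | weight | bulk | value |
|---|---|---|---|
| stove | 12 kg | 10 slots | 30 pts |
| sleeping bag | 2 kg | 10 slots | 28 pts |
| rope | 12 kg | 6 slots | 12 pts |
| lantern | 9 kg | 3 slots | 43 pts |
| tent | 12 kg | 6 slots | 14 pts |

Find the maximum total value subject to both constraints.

Feasible sets respecting both limits:
- lantern: weight 9, bulk 3, value 43
- stove: weight 12, bulk 10, value 30
- sleeping bag: weight 2, bulk 10, value 28
Best: 43 pts.

43 pts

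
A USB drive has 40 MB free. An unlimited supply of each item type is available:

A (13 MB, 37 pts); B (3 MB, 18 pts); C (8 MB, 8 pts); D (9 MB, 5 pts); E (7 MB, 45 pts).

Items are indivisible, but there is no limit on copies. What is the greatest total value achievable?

252 pts

Best value-per-unit is E at 45/7; filling with it alone gives 5×45 = 225.
Optimal mix: 4×B + 4×E → size 40, value 252.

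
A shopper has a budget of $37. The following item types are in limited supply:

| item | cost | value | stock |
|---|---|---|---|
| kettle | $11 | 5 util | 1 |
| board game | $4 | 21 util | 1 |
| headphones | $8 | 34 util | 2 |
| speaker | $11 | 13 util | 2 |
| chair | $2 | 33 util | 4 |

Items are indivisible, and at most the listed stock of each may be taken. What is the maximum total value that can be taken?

221 util

Top feasible selections:
- 1×board game + 2×headphones + 4×chair: cost 28, value 221
- 2×headphones + 1×speaker + 4×chair: cost 35, value 213
- 1×kettle + 2×headphones + 4×chair: cost 35, value 205
- 1×board game + 2×headphones + 1×speaker + 3×chair: cost 37, value 201
Best: 221 util.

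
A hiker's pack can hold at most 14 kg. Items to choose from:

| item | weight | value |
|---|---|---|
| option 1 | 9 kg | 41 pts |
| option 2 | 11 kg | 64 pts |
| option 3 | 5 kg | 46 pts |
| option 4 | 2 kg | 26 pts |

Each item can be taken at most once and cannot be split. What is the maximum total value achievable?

90 pts

This is a 0/1 knapsack; check combinations near the capacity.
- option 2+option 4: weight 11+2=13, value 64+26=90
- option 1+option 3: weight 9+5=14, value 41+46=87
- option 3+option 4: weight 5+2=7, value 46+26=72
- option 1+option 4: weight 9+2=11, value 41+26=67
- option 2: weight 11, value 64
Best: 90 pts.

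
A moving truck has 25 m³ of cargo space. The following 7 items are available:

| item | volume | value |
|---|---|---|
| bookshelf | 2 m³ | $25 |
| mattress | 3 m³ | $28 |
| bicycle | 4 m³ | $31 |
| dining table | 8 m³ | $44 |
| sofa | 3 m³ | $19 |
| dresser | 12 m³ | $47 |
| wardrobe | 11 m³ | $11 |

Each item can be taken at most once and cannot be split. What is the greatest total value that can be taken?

Check high-value combinations within 25 m³:
- bookshelf+mattress+bicycle+sofa+dresser: volume 2+3+4+3+12=24, value 25+28+31+19+47=150
- bookshelf+mattress+bicycle+dining table+sofa: volume 2+3+4+8+3=20, value 25+28+31+44+19=147
- bookshelf+mattress+dining table+dresser: volume 2+3+8+12=25, value 25+28+44+47=144
- bookshelf+dining table+sofa+dresser: volume 2+8+3+12=25, value 25+44+19+47=135
Best: $150.

$150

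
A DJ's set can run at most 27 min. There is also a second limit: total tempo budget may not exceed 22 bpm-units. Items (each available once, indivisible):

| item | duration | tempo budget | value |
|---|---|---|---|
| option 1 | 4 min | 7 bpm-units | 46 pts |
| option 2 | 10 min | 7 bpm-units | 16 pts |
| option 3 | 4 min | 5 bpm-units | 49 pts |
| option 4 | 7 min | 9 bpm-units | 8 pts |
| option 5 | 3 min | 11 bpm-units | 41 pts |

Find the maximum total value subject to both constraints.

111 pts

Feasible sets respecting both limits:
- option 1+option 2+option 3: duration 18, tempo budget 19, value 111
- option 1+option 3+option 4: duration 15, tempo budget 21, value 103
- option 1+option 3: duration 8, tempo budget 12, value 95
- option 3+option 5: duration 7, tempo budget 16, value 90
Best: 111 pts.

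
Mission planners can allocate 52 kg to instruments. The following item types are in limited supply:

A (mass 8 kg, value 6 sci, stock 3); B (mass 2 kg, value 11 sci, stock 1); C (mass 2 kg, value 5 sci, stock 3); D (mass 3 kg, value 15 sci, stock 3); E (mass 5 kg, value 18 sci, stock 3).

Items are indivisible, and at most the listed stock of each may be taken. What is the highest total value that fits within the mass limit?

Best selections within mass 52 and stock limits:
- 2×A + 1×B + 3×C + 3×D + 3×E: mass 48, value 137
- 3×A + 1×B + 1×C + 3×D + 3×E: mass 52, value 133
- 2×A + 1×B + 2×C + 3×D + 3×E: mass 46, value 132
- 1×A + 1×B + 3×C + 3×D + 3×E: mass 40, value 131
Best: 137 sci.

137 sci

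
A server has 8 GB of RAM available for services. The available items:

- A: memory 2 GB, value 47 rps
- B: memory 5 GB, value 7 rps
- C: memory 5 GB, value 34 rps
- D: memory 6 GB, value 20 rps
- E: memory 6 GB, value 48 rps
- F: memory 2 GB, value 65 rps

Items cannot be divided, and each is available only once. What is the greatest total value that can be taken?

113 rps

Check high-value combinations within 8 GB:
- E+F: memory 6+2=8, value 48+65=113
- A+F: memory 2+2=4, value 47+65=112
- C+F: memory 5+2=7, value 34+65=99
Best: 113 rps.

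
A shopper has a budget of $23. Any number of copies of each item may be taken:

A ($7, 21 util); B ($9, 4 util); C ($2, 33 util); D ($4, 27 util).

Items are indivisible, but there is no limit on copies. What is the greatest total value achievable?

363 util

Best value-per-unit is C at 33/2, and filling with it alone uses cost 11×2=22. No mix of the others beats 11×33 = 363.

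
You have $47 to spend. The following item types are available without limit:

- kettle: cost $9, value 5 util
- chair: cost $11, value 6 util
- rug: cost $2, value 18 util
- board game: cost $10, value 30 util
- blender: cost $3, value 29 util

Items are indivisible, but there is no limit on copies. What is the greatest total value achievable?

Best value-per-unit is blender at 29/3; filling with it alone gives 15×29 = 435.
Optimal mix: 1×rug + 15×blender → cost 47, value 453.

453 util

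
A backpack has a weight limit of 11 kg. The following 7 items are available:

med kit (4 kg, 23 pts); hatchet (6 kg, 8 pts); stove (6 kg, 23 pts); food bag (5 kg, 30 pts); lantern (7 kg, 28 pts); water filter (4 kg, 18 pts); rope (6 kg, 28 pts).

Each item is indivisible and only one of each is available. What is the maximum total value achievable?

Check high-value combinations within 11 kg:
- food bag+rope: weight 5+6=11, value 30+28=58
- med kit+food bag: weight 4+5=9, value 23+30=53
- stove+food bag: weight 6+5=11, value 23+30=53
- med kit+rope: weight 4+6=10, value 23+28=51
Best: 58 pts.

58 pts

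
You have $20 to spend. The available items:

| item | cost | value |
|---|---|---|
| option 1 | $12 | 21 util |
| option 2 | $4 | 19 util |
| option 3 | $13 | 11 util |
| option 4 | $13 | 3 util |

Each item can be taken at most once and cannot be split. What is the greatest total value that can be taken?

Check high-value combinations within $20:
- option 1+option 2: cost 12+4=16, value 21+19=40
- option 2+option 3: cost 4+13=17, value 19+11=30
- option 2+option 4: cost 4+13=17, value 19+3=22
- option 1: cost 12, value 21
Best: 40 util.

40 util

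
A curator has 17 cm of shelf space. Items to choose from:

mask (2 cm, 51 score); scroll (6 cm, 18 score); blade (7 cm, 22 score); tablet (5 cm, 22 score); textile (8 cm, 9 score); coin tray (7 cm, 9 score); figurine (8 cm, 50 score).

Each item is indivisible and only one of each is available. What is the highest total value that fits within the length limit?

Check high-value combinations within 17 cm:
- mask+tablet+figurine: length 2+5+8=15, value 51+22+50=123
- mask+blade+figurine: length 2+7+8=17, value 51+22+50=123
- mask+scroll+figurine: length 2+6+8=16, value 51+18+50=119
Best: 123 score.

123 score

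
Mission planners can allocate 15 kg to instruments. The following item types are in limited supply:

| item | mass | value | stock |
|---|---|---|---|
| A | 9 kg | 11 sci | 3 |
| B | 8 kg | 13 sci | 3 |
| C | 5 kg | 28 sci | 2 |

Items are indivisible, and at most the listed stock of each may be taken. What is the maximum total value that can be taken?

Best selections within mass 15 and stock limits:
- 2×C: mass 10, value 56
- 1×B + 1×C: mass 13, value 41
- 1×A + 1×C: mass 14, value 39
Best: 56 sci.

56 sci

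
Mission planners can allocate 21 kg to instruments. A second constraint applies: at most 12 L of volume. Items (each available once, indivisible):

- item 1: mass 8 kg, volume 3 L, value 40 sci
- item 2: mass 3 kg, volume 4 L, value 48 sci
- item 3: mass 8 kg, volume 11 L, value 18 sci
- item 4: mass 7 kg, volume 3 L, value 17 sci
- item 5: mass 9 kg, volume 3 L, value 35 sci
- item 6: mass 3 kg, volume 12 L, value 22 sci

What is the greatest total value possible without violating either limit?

123 sci

Feasible sets respecting both limits:
- item 1+item 2+item 5: mass 20, volume 10, value 123
- item 1+item 2+item 4: mass 18, volume 10, value 105
- item 2+item 4+item 5: mass 19, volume 10, value 100
Best: 123 sci.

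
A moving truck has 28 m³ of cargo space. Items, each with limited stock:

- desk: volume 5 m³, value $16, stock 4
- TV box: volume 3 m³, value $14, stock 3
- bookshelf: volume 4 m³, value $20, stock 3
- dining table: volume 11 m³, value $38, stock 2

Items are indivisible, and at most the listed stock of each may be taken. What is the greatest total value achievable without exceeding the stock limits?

$120

Best selections within volume 28 and stock limits:
- 3×TV box + 2×bookshelf + 1×dining table: volume 28, value 120
- 2×desk + 2×TV box + 3×bookshelf: volume 28, value 120
- 1×desk + 3×TV box + 3×bookshelf: volume 26, value 118
Best: $120.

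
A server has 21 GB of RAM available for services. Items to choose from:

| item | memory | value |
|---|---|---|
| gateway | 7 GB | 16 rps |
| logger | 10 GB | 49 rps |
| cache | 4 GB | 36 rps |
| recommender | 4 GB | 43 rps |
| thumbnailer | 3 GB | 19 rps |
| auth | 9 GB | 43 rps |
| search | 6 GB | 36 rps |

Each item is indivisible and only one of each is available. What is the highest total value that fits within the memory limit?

Check high-value combinations within 21 GB:
- logger+cache+recommender+thumbnailer: memory 10+4+4+3=21, value 49+36+43+19=147
- cache+recommender+thumbnailer+auth: memory 4+4+3+9=20, value 36+43+19+43=141
- cache+recommender+thumbnailer+search: memory 4+4+3+6=17, value 36+43+19+36=134
- gateway+cache+recommender+search: memory 7+4+4+6=21, value 16+36+43+36=131
- logger+cache+recommender: memory 10+4+4=18, value 49+36+43=128
Best: 147 rps.

147 rps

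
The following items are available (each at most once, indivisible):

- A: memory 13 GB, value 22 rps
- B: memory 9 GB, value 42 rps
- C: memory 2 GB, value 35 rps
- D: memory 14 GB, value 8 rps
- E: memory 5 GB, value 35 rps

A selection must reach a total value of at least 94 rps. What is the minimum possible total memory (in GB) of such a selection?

16

Subsets with value ≥ 94, sorted by total memory:
- B+C+E: memory 16, value 112
- A+B+C: memory 24, value 99
- A+B+E: memory 27, value 99
- A+B+C+E: memory 29, value 134
Minimum memory: 16 GB.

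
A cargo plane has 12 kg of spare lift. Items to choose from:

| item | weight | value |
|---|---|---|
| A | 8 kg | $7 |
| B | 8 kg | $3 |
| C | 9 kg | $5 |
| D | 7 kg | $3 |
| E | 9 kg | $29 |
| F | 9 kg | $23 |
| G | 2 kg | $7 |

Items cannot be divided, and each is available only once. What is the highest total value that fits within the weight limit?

Check high-value combinations within 12 kg:
- E+G: weight 9+2=11, value 29+7=36
- F+G: weight 9+2=11, value 23+7=30
- E: weight 9, value 29
- F: weight 9, value 23
Best: $36.

$36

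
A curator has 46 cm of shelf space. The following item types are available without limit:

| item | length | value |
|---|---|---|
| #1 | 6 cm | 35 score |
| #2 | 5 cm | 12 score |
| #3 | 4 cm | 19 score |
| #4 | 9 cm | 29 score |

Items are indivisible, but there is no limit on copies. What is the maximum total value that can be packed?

264 score

Best value-per-unit is #1 at 35/6; filling with it alone gives 7×35 = 245.
Optimal mix: 7×#1 + 1×#3 → length 46, value 264.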